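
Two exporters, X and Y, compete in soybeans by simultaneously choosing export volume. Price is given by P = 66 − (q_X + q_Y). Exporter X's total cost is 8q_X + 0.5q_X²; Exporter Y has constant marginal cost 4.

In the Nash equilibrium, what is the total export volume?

36.4

Exporter X's profit: π = q_X(66 − (q_X + q_Y)) − 8q_X − 0.5q_X².
∂π/∂q_X = 58 − 3q_X − q_Y = 0, so q_X = 58/3 − (1/3)q_Y.
For Y: ∂π/∂q_Y = 62 − 2q_Y − q_X = 0 ⇒ q_Y = 31 − 0.5q_X.
Substituting the second reaction function into the first: q_X = 58/3 − (1/3)(31 − 0.5q_X), which gives (5/6)q_X = 9 ⇒ q_X = 10.8.
Then q_Y = 31 − 0.5·10.8 = 25.6.
Total export volume: 10.8 + 25.6 = 36.4.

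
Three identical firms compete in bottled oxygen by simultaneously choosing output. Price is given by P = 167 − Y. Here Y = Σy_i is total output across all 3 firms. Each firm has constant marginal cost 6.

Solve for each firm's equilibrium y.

A representative firm's profit is π_i = y_i(167 − Y) − 6y_i, with Y = y_i + Σ_{j≠i} y_j.
First-order condition: 161 − 2y_i − Σ_{j≠i} y_j = 0.
Imposing symmetry (y_j = y for all j) turns Σ_{j≠i} y_j into 2y, so 161 = 4y and y = 40.25.

40.25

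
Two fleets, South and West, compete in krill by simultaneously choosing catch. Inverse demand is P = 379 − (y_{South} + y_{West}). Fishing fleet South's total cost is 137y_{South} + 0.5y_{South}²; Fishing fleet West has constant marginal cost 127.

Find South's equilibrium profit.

Fishing fleet South's profit: π = y_{South}(379 − (y_{South} + y_{West})) − 137y_{South} − 0.5y_{South}².
∂π/∂y_{South} = 242 − 3y_{South} − y_{West} = 0, so y_{South} = 242/3 − (1/3)y_{West}.
For West: ∂π/∂y_{West} = 252 − 2y_{West} − y_{South} = 0 ⇒ y_{West} = 126 − 0.5y_{South}.
Substituting the second reaction function into the first: y_{South} = 242/3 − (1/3)(126 − 0.5y_{South}), which gives (5/6)y_{South} = 116/3 ⇒ y_{South} = 46.4.
Then y_{West} = 126 − 0.5·46.4 = 102.8.
Price P = 379 − 149.2 = 229.8.
South's profit: (229.8 − 137)·46.4 − 0.5(46.4)² = 3229.44.

3229.44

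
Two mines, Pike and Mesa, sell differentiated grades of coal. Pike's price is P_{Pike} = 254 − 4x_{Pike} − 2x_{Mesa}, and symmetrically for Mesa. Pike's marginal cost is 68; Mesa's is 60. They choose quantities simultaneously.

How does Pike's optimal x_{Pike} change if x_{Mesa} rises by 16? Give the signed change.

Mine Pike's profit: π = x_{Pike}(254 − 4x_{Pike} − 2x_{Mesa}) − 68x_{Pike}.
∂π/∂x_{Pike} = 186 − 8x_{Pike} − 2x_{Mesa} = 0 ⇒ x_{Pike} = 23.25 − 0.25x_{Mesa}.
The reaction-function slope is −0.25, so a 16-unit rise in x_{Mesa} moves x_{Pike} by −0.25 × 16 = −4. Pike's best response falls — the actions are strategic substitutes.

-4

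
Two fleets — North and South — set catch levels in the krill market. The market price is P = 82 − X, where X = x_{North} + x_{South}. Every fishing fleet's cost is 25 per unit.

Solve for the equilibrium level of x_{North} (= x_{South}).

Fishing fleet North's profit: π = x_{North}(82 − (x_{North} + x_{South})) − 25x_{North}.
∂π/∂x_{North} = 57 − 2x_{North} − x_{South} = 0, so x_{North} = 28.5 − 0.5x_{South}.
By symmetry x_{South} = x_{North}; substituting into the reaction function, 1.5x_{North} = 28.5 and x_{North} = 19.

19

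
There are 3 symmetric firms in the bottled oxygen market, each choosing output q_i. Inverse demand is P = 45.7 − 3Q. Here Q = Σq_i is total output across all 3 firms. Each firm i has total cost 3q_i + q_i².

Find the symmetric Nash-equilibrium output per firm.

A representative firm's profit is π_i = q_i(45.7 − 3Q) − 3q_i − q_i², with Q = q_i + Σ_{j≠i} q_j.
First-order condition: 42.7 − 8q_i − 3Σ_{j≠i} q_j = 0.
With identical firms, set every q_j = q: then 42.7 − 8q − 6q = 0, i.e. q = 42.7/14 = 3.05.

3.05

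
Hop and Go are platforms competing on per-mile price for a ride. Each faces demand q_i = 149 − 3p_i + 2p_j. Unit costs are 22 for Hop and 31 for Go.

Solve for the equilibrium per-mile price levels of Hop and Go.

Hop's profit: π = (p_{Hop} − 22)(149 − 3p_{Hop} + 2p_{Go}).
∂π/∂p_{Hop} = 215 − 6p_{Hop} + 2p_{Go} = 0 ⇒ p_{Hop} = 215/6 + (1/3)p_{Go}.
Similarly p_{Go} = 121/3 + (1/3)p_{Hop}.
Plugging p_{Go} into Hop's best response: p_{Hop} = 215/6 + (1/3)(121/3 + (1/3)p_{Hop}) ⇒ (8/9)p_{Hop} = 887/18, so p_{Hop} = 55.4375.
Then p_{Go} = 121/3 + (1/3)·55.4375 = 58.8125.

55.4375, 58.8125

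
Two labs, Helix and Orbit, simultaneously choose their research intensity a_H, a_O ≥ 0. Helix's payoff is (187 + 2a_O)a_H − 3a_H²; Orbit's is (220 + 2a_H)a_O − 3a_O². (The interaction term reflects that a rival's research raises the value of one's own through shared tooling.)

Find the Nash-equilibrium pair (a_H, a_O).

Expanding Helix's payoff: 187a_H + 2a_Oa_H − 3a_H².
∂π/∂a_H = 187 + 2a_O − 6a_H = 0, so a_H = 187/6 + (1/3)a_O.
Likewise for Orbit: a_O = 110/3 + (1/3)a_H.
Plugging a_O into Helix's best response: a_H = 187/6 + (1/3)(110/3 + (1/3)a_H) ⇒ (8/9)a_H = 781/18, so a_H = 48.8125.
Then a_O = 110/3 + (1/3)·48.8125 = 52.9375.

48.8125, 52.9375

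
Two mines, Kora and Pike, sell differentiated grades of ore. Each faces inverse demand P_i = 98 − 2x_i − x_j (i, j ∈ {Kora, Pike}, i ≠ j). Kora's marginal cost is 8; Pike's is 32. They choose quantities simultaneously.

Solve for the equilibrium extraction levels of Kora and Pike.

19.6, 11.6

Mine Kora's profit: π = x_{Kora}(98 − 2x_{Kora} − x_{Pike}) − 8x_{Kora}.
∂π/∂x_{Kora} = 90 − 4x_{Kora} − x_{Pike} = 0 ⇒ x_{Kora} = 22.5 − 0.25x_{Pike}.
Similarly x_{Pike} = 16.5 − 0.25x_{Kora}.
Substituting the second reaction function into the first: x_{Kora} = 22.5 − 0.25(16.5 − 0.25x_{Kora}), which gives 0.9375x_{Kora} = 18.375 ⇒ x_{Kora} = 19.6.
Then x_{Pike} = 16.5 − 0.25·19.6 = 11.6.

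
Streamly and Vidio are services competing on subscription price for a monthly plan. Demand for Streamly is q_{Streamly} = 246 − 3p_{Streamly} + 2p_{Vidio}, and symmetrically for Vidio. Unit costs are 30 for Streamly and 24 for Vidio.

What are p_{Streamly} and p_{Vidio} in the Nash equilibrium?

Streamly's profit: π = (p_{Streamly} − 30)(246 − 3p_{Streamly} + 2p_{Vidio}).
∂π/∂p_{Streamly} = 336 − 6p_{Streamly} + 2p_{Vidio} = 0 ⇒ p_{Streamly} = 56 + (1/3)p_{Vidio}.
Similarly p_{Vidio} = 53 + (1/3)p_{Streamly}.
Solving the two reaction functions simultaneously: (1 − (1/3)(1/3))p_{Streamly} = 56 + (1/3)·53, so (8/9)p_{Streamly} = 221/3 and p_{Streamly} = 82.875.
Then p_{Vidio} = 53 + (1/3)·82.875 = 80.625.

82.875, 80.625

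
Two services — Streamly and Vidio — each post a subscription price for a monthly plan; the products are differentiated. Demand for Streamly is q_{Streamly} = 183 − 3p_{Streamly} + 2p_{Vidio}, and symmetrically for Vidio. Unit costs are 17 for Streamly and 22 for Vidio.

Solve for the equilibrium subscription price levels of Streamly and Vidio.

59.4375, 61.3125

Streamly's profit: π = (p_{Streamly} − 17)(183 − 3p_{Streamly} + 2p_{Vidio}).
∂π/∂p_{Streamly} = 234 − 6p_{Streamly} + 2p_{Vidio} = 0 ⇒ p_{Streamly} = 39 + (1/3)p_{Vidio}.
Similarly p_{Vidio} = 41.5 + (1/3)p_{Streamly}.
Substituting the second reaction function into the first: p_{Streamly} = 39 + (1/3)(41.5 + (1/3)p_{Streamly}), which gives (8/9)p_{Streamly} = 317/6 ⇒ p_{Streamly} = 59.4375.
Then p_{Vidio} = 41.5 + (1/3)·59.4375 = 61.3125.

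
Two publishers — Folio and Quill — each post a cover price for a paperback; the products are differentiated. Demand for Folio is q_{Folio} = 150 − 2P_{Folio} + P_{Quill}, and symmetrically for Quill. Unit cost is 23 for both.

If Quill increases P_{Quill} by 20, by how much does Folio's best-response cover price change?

Folio's profit: π = (P_{Folio} − 23)(150 − 2P_{Folio} + P_{Quill}).
∂π/∂P_{Folio} = 196 − 4P_{Folio} + P_{Quill} = 0 ⇒ P_{Folio} = 49 + 0.25P_{Quill}.
The reaction-function slope is 0.25, so a 20-unit rise in P_{Quill} moves P_{Folio} by 0.25 × 20 = 5. Folio's best response rises — the actions are strategic complements.

5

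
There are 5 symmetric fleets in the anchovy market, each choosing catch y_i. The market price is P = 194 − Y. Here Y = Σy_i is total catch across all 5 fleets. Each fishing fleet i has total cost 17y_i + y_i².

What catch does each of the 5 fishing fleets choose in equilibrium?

A representative fishing fleet's profit is π_i = y_i(194 − Y) − 17y_i − y_i², with Y = y_i + Σ_{j≠i} y_j.
First-order condition: 177 − 4y_i − Σ_{j≠i} y_j = 0.
Imposing symmetry (y_j = y for all j) turns Σ_{j≠i} y_j into 4y, so 177 = 8y and y = 22.125.

22.125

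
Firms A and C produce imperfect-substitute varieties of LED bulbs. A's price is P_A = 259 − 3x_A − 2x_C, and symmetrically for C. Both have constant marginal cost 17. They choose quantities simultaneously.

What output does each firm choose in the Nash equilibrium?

Firm A's profit: π = x_A(259 − 3x_A − 2x_C) − 17x_A.
∂π/∂x_A = 242 − 6x_A − 2x_C = 0 ⇒ x_A = 121/3 − (1/3)x_C.
By symmetry x_C = x_A; substituting into the reaction function, (4/3)x_A = 121/3 and x_A = 30.25.

30.25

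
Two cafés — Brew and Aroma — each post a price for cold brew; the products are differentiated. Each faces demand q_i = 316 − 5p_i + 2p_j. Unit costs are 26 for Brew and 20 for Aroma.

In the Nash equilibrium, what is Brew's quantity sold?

Brew's profit: π = (p_{Brew} − 26)(316 − 5p_{Brew} + 2p_{Aroma}).
∂π/∂p_{Brew} = 446 − 10p_{Brew} + 2p_{Aroma} = 0 ⇒ p_{Brew} = 44.6 + 0.2p_{Aroma}.
Similarly p_{Aroma} = 41.6 + 0.2p_{Brew}.
Plugging p_{Aroma} into Brew's best response: p_{Brew} = 44.6 + 0.2(41.6 + 0.2p_{Brew}) ⇒ 0.96p_{Brew} = 52.92, so p_{Brew} = 55.125.
Then p_{Aroma} = 41.6 + 0.2·55.125 = 52.625.
q_{Brew} = 316 − 5·55.125 + 2·52.625 = 145.625.

145.625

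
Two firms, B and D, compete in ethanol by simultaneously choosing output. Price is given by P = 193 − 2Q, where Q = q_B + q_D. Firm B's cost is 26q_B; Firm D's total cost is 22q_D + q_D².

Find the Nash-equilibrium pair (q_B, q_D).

Firm B's profit: π = q_B(193 − 2(q_B + q_D)) − 26q_B.
∂π/∂q_B = 167 − 4q_B − 2q_D = 0, so q_B = 41.75 − 0.5q_D.
For D: ∂π/∂q_D = 171 − 6q_D − 2q_B = 0 ⇒ q_D = 28.5 − (1/3)q_B.
Plugging q_D into B's best response: q_B = 41.75 − 0.5(28.5 − (1/3)q_B) ⇒ (5/6)q_B = 27.5, so q_B = 33.
Then q_D = 28.5 − (1/3)·33 = 17.5.

33, 17.5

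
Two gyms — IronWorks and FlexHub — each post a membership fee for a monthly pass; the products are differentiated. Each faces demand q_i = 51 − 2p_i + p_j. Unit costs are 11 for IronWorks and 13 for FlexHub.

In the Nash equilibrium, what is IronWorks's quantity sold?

IronWorks's profit: π = (p_{IronWorks} − 11)(51 − 2p_{IronWorks} + p_{FlexHub}).
∂π/∂p_{IronWorks} = 73 − 4p_{IronWorks} + p_{FlexHub} = 0 ⇒ p_{IronWorks} = 18.25 + 0.25p_{FlexHub}.
Similarly p_{FlexHub} = 19.25 + 0.25p_{IronWorks}.
Solving the two reaction functions simultaneously: (1 − (0.25)(0.25))p_{IronWorks} = 18.25 + 0.25·19.25, so 0.9375p_{IronWorks} = 23.0625 and p_{IronWorks} = 24.6.
Then p_{FlexHub} = 19.25 + 0.25·24.6 = 25.4.
q_{IronWorks} = 51 − 2·24.6 + 25.4 = 27.2.

27.2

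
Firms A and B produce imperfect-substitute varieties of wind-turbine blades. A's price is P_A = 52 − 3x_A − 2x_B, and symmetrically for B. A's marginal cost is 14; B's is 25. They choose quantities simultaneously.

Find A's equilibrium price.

30.3125

Firm A's profit: π = x_A(52 − 3x_A − 2x_B) − 14x_A.
∂π/∂x_A = 38 − 6x_A − 2x_B = 0 ⇒ x_A = 19/3 − (1/3)x_B.
Similarly x_B = 4.5 − (1/3)x_A.
Plugging x_B into A's best response: x_A = 19/3 − (1/3)(4.5 − (1/3)x_A) ⇒ (8/9)x_A = 29/6, so x_A = 5.4375.
Then x_B = 4.5 − (1/3)·5.4375 = 2.6875.
P_A = 52 − 3·5.4375 − 2·2.6875 = 30.3125.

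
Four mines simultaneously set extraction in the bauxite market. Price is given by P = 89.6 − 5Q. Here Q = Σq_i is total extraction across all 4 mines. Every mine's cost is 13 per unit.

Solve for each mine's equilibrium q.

A representative mine's profit is π_i = q_i(89.6 − 5Q) − 13q_i, with Q = q_i + Σ_{j≠i} q_j.
First-order condition: 76.6 − 10q_i − 5Σ_{j≠i} q_j = 0.
With identical mines, set every q_j = q: then 76.6 − 10q − 15q = 0, i.e. q = 76.6/25 = 3.064.

3.064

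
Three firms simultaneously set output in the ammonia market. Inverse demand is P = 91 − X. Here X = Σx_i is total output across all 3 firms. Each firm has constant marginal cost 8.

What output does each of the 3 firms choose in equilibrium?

A representative firm's profit is π_i = x_i(91 − X) − 8x_i, with X = x_i + Σ_{j≠i} x_j.
First-order condition: 83 − 2x_i − Σ_{j≠i} x_j = 0.
Imposing symmetry (x_j = x for all j) turns Σ_{j≠i} x_j into 2x, so 83 = 4x and x = 20.75.

20.75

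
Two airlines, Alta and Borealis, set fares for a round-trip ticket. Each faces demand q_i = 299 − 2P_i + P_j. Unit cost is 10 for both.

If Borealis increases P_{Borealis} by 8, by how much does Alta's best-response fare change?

2

Alta's profit: π = (P_{Alta} − 10)(299 − 2P_{Alta} + P_{Borealis}).
∂π/∂P_{Alta} = 319 − 4P_{Alta} + P_{Borealis} = 0 ⇒ P_{Alta} = 79.75 + 0.25P_{Borealis}.
The reaction-function slope is 0.25, so an 8-unit rise in P_{Borealis} moves P_{Alta} by 0.25 × 8 = 2. Alta's best response rises — the actions are strategic complements.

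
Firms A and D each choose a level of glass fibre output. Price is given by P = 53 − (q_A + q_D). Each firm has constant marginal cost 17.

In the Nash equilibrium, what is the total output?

Firm A's profit: π = q_A(53 − (q_A + q_D)) − 17q_A.
∂π/∂q_A = 36 − 2q_A − q_D = 0, so q_A = 18 − 0.5q_D.
Setting q_A = q_D in the reaction function: q_A = 18 − 0.5q_A, so q_A = 18 / 1.5 = 12.
Total output: 12 + 12 = 24.

24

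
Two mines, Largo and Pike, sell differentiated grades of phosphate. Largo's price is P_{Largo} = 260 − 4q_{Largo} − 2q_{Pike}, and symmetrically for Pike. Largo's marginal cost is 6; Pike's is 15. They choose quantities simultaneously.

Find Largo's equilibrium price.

108.8

Mine Largo's profit: π = q_{Largo}(260 − 4q_{Largo} − 2q_{Pike}) − 6q_{Largo}.
∂π/∂q_{Largo} = 254 − 8q_{Largo} − 2q_{Pike} = 0 ⇒ q_{Largo} = 31.75 − 0.25q_{Pike}.
Similarly q_{Pike} = 30.625 − 0.25q_{Largo}.
Plugging q_{Pike} into Largo's best response: q_{Largo} = 31.75 − 0.25(30.625 − 0.25q_{Largo}) ⇒ 0.9375q_{Largo} = 771/32, so q_{Largo} = 25.7.
Then q_{Pike} = 30.625 − 0.25·25.7 = 24.2.
P_{Largo} = 260 − 4·25.7 − 2·24.2 = 108.8.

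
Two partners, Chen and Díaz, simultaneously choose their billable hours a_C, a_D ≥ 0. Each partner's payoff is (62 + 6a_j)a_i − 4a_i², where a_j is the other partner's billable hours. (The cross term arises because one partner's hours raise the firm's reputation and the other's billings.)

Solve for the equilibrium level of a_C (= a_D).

Chen's payoff is (62 + 6a_D)a_C − 4a_C².
∂π/∂a_C = 62 + 6a_D − 8a_C = 0, so a_C = 7.75 + 0.75a_D.
Setting a_C = a_D in the reaction function: a_C = 7.75 + 0.75a_C, so a_C = 7.75 / 0.25 = 31.

31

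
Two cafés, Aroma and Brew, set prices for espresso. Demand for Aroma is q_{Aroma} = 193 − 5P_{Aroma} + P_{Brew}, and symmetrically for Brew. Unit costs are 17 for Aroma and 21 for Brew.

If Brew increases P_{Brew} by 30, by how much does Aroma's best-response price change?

3

Aroma's profit: π = (P_{Aroma} − 17)(193 − 5P_{Aroma} + P_{Brew}).
∂π/∂P_{Aroma} = 278 − 10P_{Aroma} + P_{Brew} = 0 ⇒ P_{Aroma} = 27.8 + 0.1P_{Brew}.
The reaction-function slope is 0.1, so a 30-unit rise in P_{Brew} moves P_{Aroma} by 0.1 × 30 = 3. Aroma's best response rises — the actions are strategic complements.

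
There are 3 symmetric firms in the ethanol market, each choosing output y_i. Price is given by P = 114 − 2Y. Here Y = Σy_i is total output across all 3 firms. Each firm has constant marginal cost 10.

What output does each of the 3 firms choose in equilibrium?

A representative firm's profit is π_i = y_i(114 − 2Y) − 10y_i, with Y = y_i + Σ_{j≠i} y_j.
First-order condition: 104 − 4y_i − 2Σ_{j≠i} y_j = 0.
In a symmetric equilibrium every firm chooses the same y, so Σ_{j≠i} y_j = 2y. The condition becomes 104 − 8y = 0, giving y = 104/8 = 13.

13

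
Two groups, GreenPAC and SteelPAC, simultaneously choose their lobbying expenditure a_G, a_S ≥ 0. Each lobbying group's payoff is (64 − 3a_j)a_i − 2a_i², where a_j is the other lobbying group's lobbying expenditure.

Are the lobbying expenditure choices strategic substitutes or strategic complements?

strategic substitutes

GreenPAC's payoff is (64 − 3a_S)a_G − 2a_G².
∂π/∂a_G = 64 − 3a_S − 4a_G = 0, so a_G = 16 − 0.75a_S.
The best-response slope da_G/da_S = −0.75 < 0: the reaction function is downward-sloping, so the choices are strategic substitutes.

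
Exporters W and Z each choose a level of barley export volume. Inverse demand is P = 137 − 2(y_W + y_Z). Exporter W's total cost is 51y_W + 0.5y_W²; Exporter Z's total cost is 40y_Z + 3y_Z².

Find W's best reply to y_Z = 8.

Exporter W's profit: π = y_W(137 − 2(y_W + y_Z)) − 51y_W − 0.5y_W².
∂π/∂y_W = 86 − 5y_W − 2y_Z = 0, so y_W = 17.2 − 0.4y_Z.
At y_Z = 8: y_W = 17.2 − 0.4·8 = 14.

14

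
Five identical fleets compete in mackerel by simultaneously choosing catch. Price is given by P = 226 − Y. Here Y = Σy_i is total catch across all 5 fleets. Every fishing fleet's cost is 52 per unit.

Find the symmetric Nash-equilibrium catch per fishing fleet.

29

A representative fishing fleet's profit is π_i = y_i(226 − Y) − 52y_i, with Y = y_i + Σ_{j≠i} y_j.
First-order condition: 174 − 2y_i − Σ_{j≠i} y_j = 0.
Imposing symmetry (y_j = y for all j) turns Σ_{j≠i} y_j into 4y, so 174 = 6y and y = 29.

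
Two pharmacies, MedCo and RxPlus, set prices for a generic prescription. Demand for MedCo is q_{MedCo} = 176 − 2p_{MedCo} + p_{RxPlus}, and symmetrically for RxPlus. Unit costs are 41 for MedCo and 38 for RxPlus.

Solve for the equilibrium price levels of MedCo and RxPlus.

MedCo's profit: π = (p_{MedCo} − 41)(176 − 2p_{MedCo} + p_{RxPlus}).
∂π/∂p_{MedCo} = 258 − 4p_{MedCo} + p_{RxPlus} = 0 ⇒ p_{MedCo} = 64.5 + 0.25p_{RxPlus}.
Similarly p_{RxPlus} = 63 + 0.25p_{MedCo}.
Substituting the second reaction function into the first: p_{MedCo} = 64.5 + 0.25(63 + 0.25p_{MedCo}), which gives 0.9375p_{MedCo} = 80.25 ⇒ p_{MedCo} = 85.6.
Then p_{RxPlus} = 63 + 0.25·85.6 = 84.4.

85.6, 84.4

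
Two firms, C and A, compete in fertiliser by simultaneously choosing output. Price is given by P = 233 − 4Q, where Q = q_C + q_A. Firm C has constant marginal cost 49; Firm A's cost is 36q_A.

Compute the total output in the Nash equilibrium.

31.75

Firm C's profit: π = q_C(233 − 4(q_C + q_A)) − 49q_C.
∂π/∂q_C = 184 − 8q_C − 4q_A = 0, so q_C = 23 − 0.5q_A.
By the same steps for A: q_A = 24.625 − 0.5q_C.
Plugging q_A into C's best response: q_C = 23 − 0.5(24.625 − 0.5q_C) ⇒ 0.75q_C = 10.6875, so q_C = 14.25.
Then q_A = 24.625 − 0.5·14.25 = 17.5.
Total output: 14.25 + 17.5 = 31.75.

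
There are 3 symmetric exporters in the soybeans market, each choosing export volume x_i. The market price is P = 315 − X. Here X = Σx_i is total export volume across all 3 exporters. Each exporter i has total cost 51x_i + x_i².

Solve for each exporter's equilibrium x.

44

A representative exporter's profit is π_i = x_i(315 − X) − 51x_i − x_i², with X = x_i + Σ_{j≠i} x_j.
First-order condition: 264 − 4x_i − Σ_{j≠i} x_j = 0.
In a symmetric equilibrium every exporter chooses the same x, so Σ_{j≠i} x_j = 2x. The condition becomes 264 − 6x = 0, giving x = 264/6 = 44.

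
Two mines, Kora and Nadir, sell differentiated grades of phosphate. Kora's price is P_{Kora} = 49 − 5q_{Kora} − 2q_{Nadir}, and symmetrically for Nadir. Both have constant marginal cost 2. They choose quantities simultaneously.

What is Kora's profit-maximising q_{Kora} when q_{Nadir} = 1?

4.5

Mine Kora's profit: π = q_{Kora}(49 − 5q_{Kora} − 2q_{Nadir}) − 2q_{Kora}.
∂π/∂q_{Kora} = 47 − 10q_{Kora} − 2q_{Nadir} = 0 ⇒ q_{Kora} = 4.7 − 0.2q_{Nadir}.
At q_{Nadir} = 1: q_{Kora} = 4.7 − 0.2·1 = 4.5.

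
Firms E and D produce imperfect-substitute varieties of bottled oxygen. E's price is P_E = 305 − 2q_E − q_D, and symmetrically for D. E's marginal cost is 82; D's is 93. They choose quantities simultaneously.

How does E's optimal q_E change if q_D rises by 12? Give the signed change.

Firm E's profit: π = q_E(305 − 2q_E − q_D) − 82q_E.
∂π/∂q_E = 223 − 4q_E − q_D = 0 ⇒ q_E = 55.75 − 0.25q_D.
The reaction-function slope is −0.25, so a 12-unit rise in q_D moves q_E by −0.25 × 12 = −3. E's best response falls — the actions are strategic substitutes.

-3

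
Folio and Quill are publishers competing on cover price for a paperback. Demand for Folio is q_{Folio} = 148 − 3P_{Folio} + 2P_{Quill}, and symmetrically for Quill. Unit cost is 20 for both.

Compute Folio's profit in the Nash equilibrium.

Folio's profit: π = (P_{Folio} − 20)(148 − 3P_{Folio} + 2P_{Quill}).
∂π/∂P_{Folio} = 208 − 6P_{Folio} + 2P_{Quill} = 0 ⇒ P_{Folio} = 104/3 + (1/3)P_{Quill}.
By symmetry P_{Quill} = P_{Folio}; substituting into the reaction function, (2/3)P_{Folio} = 104/3 and P_{Folio} = 52.
q_{Folio} = 148 − 3·52 + 2·52 = 96.
Profit = (52 − 20)·96 = 3072.

3072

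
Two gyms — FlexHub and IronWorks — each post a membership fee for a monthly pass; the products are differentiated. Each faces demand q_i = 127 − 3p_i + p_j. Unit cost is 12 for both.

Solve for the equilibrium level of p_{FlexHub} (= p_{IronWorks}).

32.6

FlexHub's profit: π = (p_{FlexHub} − 12)(127 − 3p_{FlexHub} + p_{IronWorks}).
∂π/∂p_{FlexHub} = 163 − 6p_{FlexHub} + p_{IronWorks} = 0 ⇒ p_{FlexHub} = 163/6 + (1/6)p_{IronWorks}.
By symmetry p_{IronWorks} = p_{FlexHub}; substituting into the reaction function, (5/6)p_{FlexHub} = 163/6 and p_{FlexHub} = 32.6.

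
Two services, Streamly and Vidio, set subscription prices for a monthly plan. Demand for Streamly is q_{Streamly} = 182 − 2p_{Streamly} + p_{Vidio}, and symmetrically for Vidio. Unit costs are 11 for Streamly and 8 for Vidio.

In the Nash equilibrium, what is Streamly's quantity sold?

Streamly's profit: π = (p_{Streamly} − 11)(182 − 2p_{Streamly} + p_{Vidio}).
∂π/∂p_{Streamly} = 204 − 4p_{Streamly} + p_{Vidio} = 0 ⇒ p_{Streamly} = 51 + 0.25p_{Vidio}.
Similarly p_{Vidio} = 49.5 + 0.25p_{Streamly}.
Plugging p_{Vidio} into Streamly's best response: p_{Streamly} = 51 + 0.25(49.5 + 0.25p_{Streamly}) ⇒ 0.9375p_{Streamly} = 63.375, so p_{Streamly} = 67.6.
Then p_{Vidio} = 49.5 + 0.25·67.6 = 66.4.
q_{Streamly} = 182 − 2·67.6 + 66.4 = 113.2.

113.2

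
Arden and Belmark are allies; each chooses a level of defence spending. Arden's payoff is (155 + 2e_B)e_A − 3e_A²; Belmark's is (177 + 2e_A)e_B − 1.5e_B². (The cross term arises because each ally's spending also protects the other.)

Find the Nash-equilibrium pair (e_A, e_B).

Expanding Arden's payoff: 155e_A + 2e_Be_A − 3e_A².
∂π/∂e_A = 155 + 2e_B − 6e_A = 0, so e_A = 155/6 + (1/3)e_B.
Likewise for Belmark: e_B = 59 + (2/3)e_A.
Solving the two reaction functions simultaneously: (1 − (1/3)(2/3))e_A = 155/6 + (1/3)·59, so (7/9)e_A = 45.5 and e_A = 58.5.
Then e_B = 59 + (2/3)·58.5 = 98.

58.5, 98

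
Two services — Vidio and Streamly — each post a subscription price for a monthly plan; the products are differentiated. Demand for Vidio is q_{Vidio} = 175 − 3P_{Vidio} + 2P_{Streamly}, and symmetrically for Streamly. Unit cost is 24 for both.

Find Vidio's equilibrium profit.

4275.1875

Vidio's profit: π = (P_{Vidio} − 24)(175 − 3P_{Vidio} + 2P_{Streamly}).
∂π/∂P_{Vidio} = 247 − 6P_{Vidio} + 2P_{Streamly} = 0 ⇒ P_{Vidio} = 247/6 + (1/3)P_{Streamly}.
By symmetry P_{Streamly} = P_{Vidio}; substituting into the reaction function, (2/3)P_{Vidio} = 247/6 and P_{Vidio} = 61.75.
q_{Vidio} = 175 − 3·61.75 + 2·61.75 = 113.25.
Profit = (61.75 − 24)·113.25 = 4275.1875.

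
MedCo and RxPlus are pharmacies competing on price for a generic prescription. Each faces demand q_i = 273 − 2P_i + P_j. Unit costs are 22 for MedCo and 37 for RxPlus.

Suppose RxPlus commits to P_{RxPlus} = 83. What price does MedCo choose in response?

MedCo's profit: π = (P_{MedCo} − 22)(273 − 2P_{MedCo} + P_{RxPlus}).
∂π/∂P_{MedCo} = 317 − 4P_{MedCo} + P_{RxPlus} = 0 ⇒ P_{MedCo} = 79.25 + 0.25P_{RxPlus}.
At P_{RxPlus} = 83: P_{MedCo} = 79.25 + 0.25·83 = 100.

100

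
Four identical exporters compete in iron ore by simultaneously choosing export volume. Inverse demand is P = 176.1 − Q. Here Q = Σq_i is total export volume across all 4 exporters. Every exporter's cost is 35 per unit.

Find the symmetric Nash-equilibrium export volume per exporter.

28.22

A representative exporter's profit is π_i = q_i(176.1 − Q) − 35q_i, with Q = q_i + Σ_{j≠i} q_j.
First-order condition: 141.1 − 2q_i − Σ_{j≠i} q_j = 0.
With identical exporters, set every q_j = q: then 141.1 − 2q − 3q = 0, i.e. q = 141.1/5 = 28.22.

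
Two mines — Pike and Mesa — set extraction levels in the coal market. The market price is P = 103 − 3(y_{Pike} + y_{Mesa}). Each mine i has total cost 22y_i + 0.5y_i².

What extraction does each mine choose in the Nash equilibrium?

8.1

Mine Pike's profit: π = y_{Pike}(103 − 3(y_{Pike} + y_{Mesa})) − 22y_{Pike} − 0.5y_{Pike}².
∂π/∂y_{Pike} = 81 − 7y_{Pike} − 3y_{Mesa} = 0, so y_{Pike} = 81/7 − (3/7)y_{Mesa}.
By symmetry y_{Mesa} = y_{Pike}; substituting into the reaction function, (10/7)y_{Pike} = 81/7 and y_{Pike} = 8.1.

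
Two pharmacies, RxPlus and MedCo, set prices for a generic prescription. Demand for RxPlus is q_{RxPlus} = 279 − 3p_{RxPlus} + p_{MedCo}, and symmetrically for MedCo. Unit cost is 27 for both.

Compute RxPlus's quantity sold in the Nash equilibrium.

RxPlus's profit: π = (p_{RxPlus} − 27)(279 − 3p_{RxPlus} + p_{MedCo}).
∂π/∂p_{RxPlus} = 360 − 6p_{RxPlus} + p_{MedCo} = 0 ⇒ p_{RxPlus} = 60 + (1/6)p_{MedCo}.
By symmetry p_{MedCo} = p_{RxPlus}; substituting into the reaction function, (5/6)p_{RxPlus} = 60 and p_{RxPlus} = 72.
q_{RxPlus} = 279 − 3·72 + 72 = 135.

135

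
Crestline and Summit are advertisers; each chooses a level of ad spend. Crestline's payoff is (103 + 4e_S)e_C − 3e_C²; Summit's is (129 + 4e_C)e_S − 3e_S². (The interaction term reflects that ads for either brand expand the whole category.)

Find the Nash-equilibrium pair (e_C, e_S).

Expanding Crestline's payoff: 103e_C + 4e_Se_C − 3e_C².
∂π/∂e_C = 103 + 4e_S − 6e_C = 0, so e_C = 103/6 + (2/3)e_S.
Likewise for Summit: e_S = 21.5 + (2/3)e_C.
Plugging e_S into Crestline's best response: e_C = 103/6 + (2/3)(21.5 + (2/3)e_C) ⇒ (5/9)e_C = 31.5, so e_C = 56.7.
Then e_S = 21.5 + (2/3)·56.7 = 59.3.

56.7, 59.3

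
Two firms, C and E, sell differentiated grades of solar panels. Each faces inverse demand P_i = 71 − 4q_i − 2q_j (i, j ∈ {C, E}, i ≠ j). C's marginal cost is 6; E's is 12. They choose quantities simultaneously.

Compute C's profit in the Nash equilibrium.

179.56

Firm C's profit: π = q_C(71 − 4q_C − 2q_E) − 6q_C.
∂π/∂q_C = 65 − 8q_C − 2q_E = 0 ⇒ q_C = 8.125 − 0.25q_E.
Similarly q_E = 7.375 − 0.25q_C.
Solving the two reaction functions simultaneously: (1 − (−0.25)(−0.25))q_C = 8.125 − 0.25·7.375, so 0.9375q_C = 201/32 and q_C = 6.7.
Then q_E = 7.375 − 0.25·6.7 = 5.7.
P_C = 71 − 4·6.7 − 2·5.7 = 32.8.
Profit = (32.8 − 6)·6.7 = 179.56.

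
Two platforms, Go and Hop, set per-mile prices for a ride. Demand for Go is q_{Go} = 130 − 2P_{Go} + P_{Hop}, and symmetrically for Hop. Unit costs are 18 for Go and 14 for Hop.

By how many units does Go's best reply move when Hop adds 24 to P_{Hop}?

Go's profit: π = (P_{Go} − 18)(130 − 2P_{Go} + P_{Hop}).
∂π/∂P_{Go} = 166 − 4P_{Go} + P_{Hop} = 0 ⇒ P_{Go} = 41.5 + 0.25P_{Hop}.
The reaction-function slope is 0.25, so a 24-unit rise in P_{Hop} moves P_{Go} by 0.25 × 24 = 6. Go's best response rises — the actions are strategic complements.

6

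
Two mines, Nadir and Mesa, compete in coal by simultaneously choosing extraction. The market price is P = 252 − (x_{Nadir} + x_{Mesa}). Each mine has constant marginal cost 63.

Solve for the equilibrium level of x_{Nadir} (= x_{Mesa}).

63

Mine Nadir's profit: π = x_{Nadir}(252 − (x_{Nadir} + x_{Mesa})) − 63x_{Nadir}.
∂π/∂x_{Nadir} = 189 − 2x_{Nadir} − x_{Mesa} = 0, so x_{Nadir} = 94.5 − 0.5x_{Mesa}.
By symmetry x_{Mesa} = x_{Nadir}; substituting into the reaction function, 1.5x_{Nadir} = 94.5 and x_{Nadir} = 63.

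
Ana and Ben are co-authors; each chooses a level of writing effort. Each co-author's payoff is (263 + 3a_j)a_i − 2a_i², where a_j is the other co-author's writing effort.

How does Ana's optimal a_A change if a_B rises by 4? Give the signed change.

3

Ana's payoff is (263 + 3a_B)a_A − 2a_A².
∂π/∂a_A = 263 + 3a_B − 4a_A = 0, so a_A = 65.75 + 0.75a_B.
The reaction-function slope is 0.75, so a 4-unit rise in a_B moves a_A by 0.75 × 4 = 3. Ana's best response rises — the actions are strategic complements.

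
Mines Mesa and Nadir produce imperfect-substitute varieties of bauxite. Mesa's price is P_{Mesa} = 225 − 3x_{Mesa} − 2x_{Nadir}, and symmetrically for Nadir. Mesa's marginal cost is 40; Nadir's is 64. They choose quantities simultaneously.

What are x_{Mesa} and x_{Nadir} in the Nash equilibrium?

24.625, 18.625

Mine Mesa's profit: π = x_{Mesa}(225 − 3x_{Mesa} − 2x_{Nadir}) − 40x_{Mesa}.
∂π/∂x_{Mesa} = 185 − 6x_{Mesa} − 2x_{Nadir} = 0 ⇒ x_{Mesa} = 185/6 − (1/3)x_{Nadir}.
Similarly x_{Nadir} = 161/6 − (1/3)x_{Mesa}.
Solving the two reaction functions simultaneously: (1 − (−1/3)(−1/3))x_{Mesa} = 185/6 − (1/3)·(161/6), so (8/9)x_{Mesa} = 197/9 and x_{Mesa} = 24.625.
Then x_{Nadir} = 161/6 − (1/3)·24.625 = 18.625.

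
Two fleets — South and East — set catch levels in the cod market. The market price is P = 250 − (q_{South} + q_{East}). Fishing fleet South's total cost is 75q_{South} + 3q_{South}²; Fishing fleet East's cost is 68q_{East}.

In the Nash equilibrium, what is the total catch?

96.6

Fishing fleet South's profit: π = q_{South}(250 − (q_{South} + q_{East})) − 75q_{South} − 3q_{South}².
∂π/∂q_{South} = 175 − 8q_{South} − q_{East} = 0, so q_{South} = 21.875 − 0.125q_{East}.
For East: ∂π/∂q_{East} = 182 − 2q_{East} − q_{South} = 0 ⇒ q_{East} = 91 − 0.5q_{South}.
Substituting the second reaction function into the first: q_{South} = 21.875 − 0.125(91 − 0.5q_{South}), which gives 0.9375q_{South} = 10.5 ⇒ q_{South} = 11.2.
Then q_{East} = 91 − 0.5·11.2 = 85.4.
Total catch: 11.2 + 85.4 = 96.6.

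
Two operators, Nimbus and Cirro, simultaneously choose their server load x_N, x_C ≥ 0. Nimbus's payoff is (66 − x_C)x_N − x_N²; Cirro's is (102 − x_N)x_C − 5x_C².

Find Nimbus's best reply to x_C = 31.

17.5

Expanding Nimbus's payoff: 66x_N − x_Cx_N − x_N².
∂π/∂x_N = 66 − x_C − 2x_N = 0, so x_N = 33 − 0.5x_C.
At x_C = 31: x_N = 33 − 0.5·31 = 17.5.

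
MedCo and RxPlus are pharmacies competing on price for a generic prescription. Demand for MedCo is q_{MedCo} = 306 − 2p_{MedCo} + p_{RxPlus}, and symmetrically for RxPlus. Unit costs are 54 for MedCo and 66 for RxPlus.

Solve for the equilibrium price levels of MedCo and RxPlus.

139.6, 144.4

MedCo's profit: π = (p_{MedCo} − 54)(306 − 2p_{MedCo} + p_{RxPlus}).
∂π/∂p_{MedCo} = 414 − 4p_{MedCo} + p_{RxPlus} = 0 ⇒ p_{MedCo} = 103.5 + 0.25p_{RxPlus}.
Similarly p_{RxPlus} = 109.5 + 0.25p_{MedCo}.
Substituting the second reaction function into the first: p_{MedCo} = 103.5 + 0.25(109.5 + 0.25p_{MedCo}), which gives 0.9375p_{MedCo} = 130.875 ⇒ p_{MedCo} = 139.6.
Then p_{RxPlus} = 109.5 + 0.25·139.6 = 144.4.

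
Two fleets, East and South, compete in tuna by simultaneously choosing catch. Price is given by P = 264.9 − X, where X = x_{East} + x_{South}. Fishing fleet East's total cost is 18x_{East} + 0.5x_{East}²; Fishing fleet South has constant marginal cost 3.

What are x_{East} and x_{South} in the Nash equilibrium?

46.38, 107.76

Fishing fleet East's profit: π = x_{East}(264.9 − (x_{East} + x_{South})) − 18x_{East} − 0.5x_{East}².
∂π/∂x_{East} = 246.9 − 3x_{East} − x_{South} = 0, so x_{East} = 82.3 − (1/3)x_{South}.
For South: ∂π/∂x_{South} = 261.9 − 2x_{South} − x_{East} = 0 ⇒ x_{South} = 130.95 − 0.5x_{East}.
Substituting the second reaction function into the first: x_{East} = 82.3 − (1/3)(130.95 − 0.5x_{East}), which gives (5/6)x_{East} = 38.65 ⇒ x_{East} = 46.38.
Then x_{South} = 130.95 − 0.5·46.38 = 107.76.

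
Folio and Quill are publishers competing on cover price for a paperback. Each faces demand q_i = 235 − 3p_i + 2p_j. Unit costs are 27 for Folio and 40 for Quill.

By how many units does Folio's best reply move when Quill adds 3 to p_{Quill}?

Folio's profit: π = (p_{Folio} − 27)(235 − 3p_{Folio} + 2p_{Quill}).
∂π/∂p_{Folio} = 316 − 6p_{Folio} + 2p_{Quill} = 0 ⇒ p_{Folio} = 158/3 + (1/3)p_{Quill}.
The reaction-function slope is 1/3, so a 3-unit rise in p_{Quill} moves p_{Folio} by 1/3 × 3 = 1. Folio's best response rises — the actions are strategic complements.

1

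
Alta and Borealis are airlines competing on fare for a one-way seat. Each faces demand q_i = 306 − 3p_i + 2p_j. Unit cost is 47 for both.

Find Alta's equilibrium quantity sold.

Alta's profit: π = (p_{Alta} − 47)(306 − 3p_{Alta} + 2p_{Borealis}).
∂π/∂p_{Alta} = 447 − 6p_{Alta} + 2p_{Borealis} = 0 ⇒ p_{Alta} = 74.5 + (1/3)p_{Borealis}.
The game is symmetric, so in equilibrium p_{Borealis} = p_{Alta}: the reaction function gives (2/3)p_{Alta} = 74.5, hence p_{Alta} = 111.75.
q_{Alta} = 306 − 3·111.75 + 2·111.75 = 194.25.

194.25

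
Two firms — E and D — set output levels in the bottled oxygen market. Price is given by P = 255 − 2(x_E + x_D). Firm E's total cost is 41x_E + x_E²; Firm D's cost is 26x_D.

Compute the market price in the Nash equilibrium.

120.6

Firm E's profit: π = x_E(255 − 2(x_E + x_D)) − 41x_E − x_E².
∂π/∂x_E = 214 − 6x_E − 2x_D = 0, so x_E = 107/3 − (1/3)x_D.
For D: ∂π/∂x_D = 229 − 4x_D − 2x_E = 0 ⇒ x_D = 57.25 − 0.5x_E.
Solving the two reaction functions simultaneously: (1 − (−1/3)(−0.5))x_E = 107/3 − (1/3)·57.25, so (5/6)x_E = 199/12 and x_E = 19.9.
Then x_D = 57.25 − 0.5·19.9 = 47.3.
Equilibrium price: P = 255 − 2·67.2 = 120.6.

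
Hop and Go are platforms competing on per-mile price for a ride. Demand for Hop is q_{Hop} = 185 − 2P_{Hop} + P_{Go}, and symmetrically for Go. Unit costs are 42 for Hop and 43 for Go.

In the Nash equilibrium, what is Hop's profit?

Hop's profit: π = (P_{Hop} − 42)(185 − 2P_{Hop} + P_{Go}).
∂π/∂P_{Hop} = 269 − 4P_{Hop} + P_{Go} = 0 ⇒ P_{Hop} = 67.25 + 0.25P_{Go}.
Similarly P_{Go} = 67.75 + 0.25P_{Hop}.
Solving the two reaction functions simultaneously: (1 − (0.25)(0.25))P_{Hop} = 67.25 + 0.25·67.75, so 0.9375P_{Hop} = 84.1875 and P_{Hop} = 89.8.
Then P_{Go} = 67.75 + 0.25·89.8 = 90.2.
q_{Hop} = 185 − 2·89.8 + 90.2 = 95.6.
Profit = (89.8 − 42)·95.6 = 4569.68.

4569.68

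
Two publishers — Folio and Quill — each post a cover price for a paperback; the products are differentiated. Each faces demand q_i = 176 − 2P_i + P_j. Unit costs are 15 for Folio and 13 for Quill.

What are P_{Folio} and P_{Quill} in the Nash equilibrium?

68.4, 67.6

Folio's profit: π = (P_{Folio} − 15)(176 − 2P_{Folio} + P_{Quill}).
∂π/∂P_{Folio} = 206 − 4P_{Folio} + P_{Quill} = 0 ⇒ P_{Folio} = 51.5 + 0.25P_{Quill}.
Similarly P_{Quill} = 50.5 + 0.25P_{Folio}.
Solving the two reaction functions simultaneously: (1 − (0.25)(0.25))P_{Folio} = 51.5 + 0.25·50.5, so 0.9375P_{Folio} = 64.125 and P_{Folio} = 68.4.
Then P_{Quill} = 50.5 + 0.25·68.4 = 67.6.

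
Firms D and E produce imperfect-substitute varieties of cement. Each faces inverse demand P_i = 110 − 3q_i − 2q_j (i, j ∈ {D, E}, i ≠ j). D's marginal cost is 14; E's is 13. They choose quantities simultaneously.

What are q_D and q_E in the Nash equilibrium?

Firm D's profit: π = q_D(110 − 3q_D − 2q_E) − 14q_D.
∂π/∂q_D = 96 − 6q_D − 2q_E = 0 ⇒ q_D = 16 − (1/3)q_E.
Similarly q_E = 97/6 − (1/3)q_D.
Solving the two reaction functions simultaneously: (1 − (−1/3)(−1/3))q_D = 16 − (1/3)·(97/6), so (8/9)q_D = 191/18 and q_D = 11.9375.
Then q_E = 97/6 − (1/3)·11.9375 = 12.1875.

11.9375, 12.1875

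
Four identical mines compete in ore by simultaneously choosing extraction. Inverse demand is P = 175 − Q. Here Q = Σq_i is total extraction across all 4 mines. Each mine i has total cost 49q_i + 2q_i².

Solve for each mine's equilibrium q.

14

A representative mine's profit is π_i = q_i(175 − Q) − 49q_i − 2q_i², with Q = q_i + Σ_{j≠i} q_j.
First-order condition: 126 − 6q_i − Σ_{j≠i} q_j = 0.
In a symmetric equilibrium every mine chooses the same q, so Σ_{j≠i} q_j = 3q. The condition becomes 126 − 9q = 0, giving q = 126/9 = 14.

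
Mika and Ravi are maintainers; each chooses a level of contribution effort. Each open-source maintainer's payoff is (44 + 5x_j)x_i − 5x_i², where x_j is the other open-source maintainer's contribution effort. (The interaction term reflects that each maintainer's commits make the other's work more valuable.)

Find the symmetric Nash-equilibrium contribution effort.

Mika's payoff is (44 + 5x_R)x_M − 5x_M².
∂π/∂x_M = 44 + 5x_R − 10x_M = 0, so x_M = 4.4 + 0.5x_R.
Setting x_M = x_R in the reaction function: x_M = 4.4 + 0.5x_M, so x_M = 4.4 / 0.5 = 8.8.

8.8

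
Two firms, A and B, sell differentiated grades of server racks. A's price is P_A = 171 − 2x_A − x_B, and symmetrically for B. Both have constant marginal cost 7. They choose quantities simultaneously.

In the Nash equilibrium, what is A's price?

Firm A's profit: π = x_A(171 − 2x_A − x_B) − 7x_A.
∂π/∂x_A = 164 − 4x_A − x_B = 0 ⇒ x_A = 41 − 0.25x_B.
The game is symmetric, so in equilibrium x_B = x_A: the reaction function gives 1.25x_A = 41, hence x_A = 32.8.
P_A = 171 − 2·32.8 − 32.8 = 72.6.

72.6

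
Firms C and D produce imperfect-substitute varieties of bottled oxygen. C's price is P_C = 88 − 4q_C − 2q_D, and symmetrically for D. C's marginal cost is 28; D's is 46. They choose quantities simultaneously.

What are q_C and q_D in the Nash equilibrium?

Firm C's profit: π = q_C(88 − 4q_C − 2q_D) − 28q_C.
∂π/∂q_C = 60 − 8q_C − 2q_D = 0 ⇒ q_C = 7.5 − 0.25q_D.
Similarly q_D = 5.25 − 0.25q_C.
Substituting the second reaction function into the first: q_C = 7.5 − 0.25(5.25 − 0.25q_C), which gives 0.9375q_C = 6.1875 ⇒ q_C = 6.6.
Then q_D = 5.25 − 0.25·6.6 = 3.6.

6.6, 3.6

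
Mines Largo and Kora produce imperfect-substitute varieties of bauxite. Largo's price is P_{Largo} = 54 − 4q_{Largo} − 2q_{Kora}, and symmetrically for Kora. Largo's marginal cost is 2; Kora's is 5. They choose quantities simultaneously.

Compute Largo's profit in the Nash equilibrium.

112.36

Mine Largo's profit: π = q_{Largo}(54 − 4q_{Largo} − 2q_{Kora}) − 2q_{Largo}.
∂π/∂q_{Largo} = 52 − 8q_{Largo} − 2q_{Kora} = 0 ⇒ q_{Largo} = 6.5 − 0.25q_{Kora}.
Similarly q_{Kora} = 6.125 − 0.25q_{Largo}.
Substituting the second reaction function into the first: q_{Largo} = 6.5 − 0.25(6.125 − 0.25q_{Largo}), which gives 0.9375q_{Largo} = 159/32 ⇒ q_{Largo} = 5.3.
Then q_{Kora} = 6.125 − 0.25·5.3 = 4.8.
P_{Largo} = 54 − 4·5.3 − 2·4.8 = 23.2.
Profit = (23.2 − 2)·5.3 = 112.36.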